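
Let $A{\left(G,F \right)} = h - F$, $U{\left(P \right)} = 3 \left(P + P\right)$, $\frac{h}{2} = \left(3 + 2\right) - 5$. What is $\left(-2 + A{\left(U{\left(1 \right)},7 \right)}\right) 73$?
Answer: $-657$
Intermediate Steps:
$h = 0$ ($h = 2 \left(\left(3 + 2\right) - 5\right) = 2 \left(5 - 5\right) = 2 \cdot 0 = 0$)
$U{\left(P \right)} = 6 P$ ($U{\left(P \right)} = 3 \cdot 2 P = 6 P$)
$A{\left(G,F \right)} = - F$ ($A{\left(G,F \right)} = 0 - F = - F$)
$\left(-2 + A{\left(U{\left(1 \right)},7 \right)}\right) 73 = \left(-2 - 7\right) 73 = \left(-9\right) 73 = -657$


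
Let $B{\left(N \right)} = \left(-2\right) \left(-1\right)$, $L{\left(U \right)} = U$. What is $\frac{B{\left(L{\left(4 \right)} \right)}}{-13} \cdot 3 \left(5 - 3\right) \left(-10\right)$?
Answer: $\frac{120}{13} \approx 9.2308$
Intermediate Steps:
$B{\left(N \right)} = 2$
$\frac{B{\left(L{\left(4 \right)} \right)}}{-13} \cdot 3 \left(5 - 3\right) \left(-10\right) = \frac{2}{-13} \cdot 3 \left(5 - 3\right) \left(-10\right) = 2 \left(- \frac{1}{13}\right) 3 \cdot 2 \left(-10\right) = \left(- \frac{2}{13}\right) 6 \left(-10\right) = \left(- \frac{12}{13}\right) \left(-10\right) = \frac{120}{13}$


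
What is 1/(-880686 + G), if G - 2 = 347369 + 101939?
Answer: -1/431376 ≈ -2.3182e-6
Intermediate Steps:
G = 449310 (G = 2 + (347369 + 101939) = 2 + 449308 = 449310)
1/(-880686 + G) = 1/(-880686 + 449310) = 1/(-431376) = -1/431376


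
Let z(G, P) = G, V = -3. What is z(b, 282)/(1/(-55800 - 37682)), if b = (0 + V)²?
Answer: -841338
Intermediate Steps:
b = 9 (b = (0 - 3)² = (-3)² = 9)
z(b, 282)/(1/(-55800 - 37682)) = 9/(1/(-55800 - 37682)) = 9/(1/(-93482)) = 9/(-1/93482) = 9*(-93482) = -841338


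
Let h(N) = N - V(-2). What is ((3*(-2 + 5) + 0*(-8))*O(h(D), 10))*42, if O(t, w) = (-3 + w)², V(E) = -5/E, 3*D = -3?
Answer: 18522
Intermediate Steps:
D = -1 (D = (⅓)*(-3) = -1)
h(N) = -5/2 + N (h(N) = N - (-5)/(-2) = N - (-5)*(-1)/2 = N - 1*5/2 = N - 5/2 = -5/2 + N)
((3*(-2 + 5) + 0*(-8))*O(h(D), 10))*42 = ((3*(-2 + 5) + 0*(-8))*(-3 + 10)²)*42 = ((3*3 + 0)*7²)*42 = ((9 + 0)*49)*42 = (9*49)*42 = 441*42 = 18522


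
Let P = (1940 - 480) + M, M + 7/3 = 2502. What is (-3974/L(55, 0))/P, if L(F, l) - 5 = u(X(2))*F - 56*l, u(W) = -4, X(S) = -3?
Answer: 11922/2553985 ≈ 0.0046680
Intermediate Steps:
M = 7499/3 (M = -7/3 + 2502 = 7499/3 ≈ 2499.7)
L(F, l) = 5 - 56*l - 4*F (L(F, l) = 5 + (-4*F - 56*l) = 5 + (-56*l - 4*F) = 5 - 56*l - 4*F)
P = 11879/3 (P = (1940 - 480) + 7499/3 = 1460 + 7499/3 = 11879/3 ≈ 3959.7)
(-3974/L(55, 0))/P = (-3974/(5 - 56*0 - 4*55))/(11879/3) = -3974/(5 + 0 - 220)*(3/11879) = -3974/(-215)*(3/11879) = -3974*(-1/215)*(3/11879) = (3974/215)*(3/11879) = 11922/2553985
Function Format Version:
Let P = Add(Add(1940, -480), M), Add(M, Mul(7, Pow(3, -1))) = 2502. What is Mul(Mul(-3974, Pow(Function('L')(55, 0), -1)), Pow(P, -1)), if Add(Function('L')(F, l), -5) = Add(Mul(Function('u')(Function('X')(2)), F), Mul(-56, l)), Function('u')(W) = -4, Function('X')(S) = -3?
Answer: Rational(11922, 2553985) ≈ 0.0046680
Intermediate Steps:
M = Rational(7499, 3) (M = Add(Rational(-7, 3), 2502) = Rational(7499, 3) ≈ 2499.7)
Function('L')(F, l) = Add(5, Mul(-56, l), Mul(-4, F)) (Function('L')(F, l) = Add(5, Add(Mul(-4, F), Mul(-56, l))) = Add(5, Add(Mul(-56, l), Mul(-4, F))) = Add(5, Mul(-56, l), Mul(-4, F)))
P = Rational(11879, 3) (P = Add(Add(1940, -480), Rational(7499, 3)) = Add(1460, Rational(7499, 3)) = Rational(11879, 3) ≈ 3959.7)
Mul(Mul(-3974, Pow(Function('L')(55, 0), -1)), Pow(P, -1)) = Mul(Mul(-3974, Pow(Add(5, Mul(-56, 0), Mul(-4, 55)), -1)), Pow(Rational(11879, 3), -1)) = Mul(Mul(-3974, Pow(Add(5, 0, -220), -1)), Rational(3, 11879)) = Mul(Mul(-3974, Pow(-215, -1)), Rational(3, 11879)) = Mul(Mul(-3974, Rational(-1, 215)), Rational(3, 11879)) = Mul(Rational(3974, 215), Rational(3, 11879)) = Rational(11922, 2553985)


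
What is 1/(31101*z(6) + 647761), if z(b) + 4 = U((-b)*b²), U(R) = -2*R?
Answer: 1/13958989 ≈ 7.1638e-8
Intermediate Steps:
z(b) = -4 + 2*b³ (z(b) = -4 - 2*(-b)*b² = -4 - (-2)*b³ = -4 + 2*b³)
1/(31101*z(6) + 647761) = 1/(31101*(-4 + 2*6³) + 647761) = 1/(31101*(-4 + 2*216) + 647761) = 1/(31101*(-4 + 432) + 647761) = 1/(31101*428 + 647761) = 1/(13311228 + 647761) = 1/13958989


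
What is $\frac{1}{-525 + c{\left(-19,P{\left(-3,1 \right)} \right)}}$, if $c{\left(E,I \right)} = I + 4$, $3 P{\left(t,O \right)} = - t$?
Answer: $- \frac{1}{520} \approx -0.0019231$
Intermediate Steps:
$P{\left(t,O \right)} = - \frac{t}{3}$ ($P{\left(t,O \right)} = \frac{\left(-1\right) t}{3} = - \frac{t}{3}$)
$c{\left(E,I \right)} = 4 + I$
$\frac{1}{-525 + c{\left(-19,P{\left(-3,1 \right)} \right)}} = \frac{1}{-525 + \left(4 - -1\right)} = \frac{1}{-525 + \left(4 + 1\right)} = \frac{1}{-525 + 5} = \frac{1}{-520} = - \frac{1}{520}$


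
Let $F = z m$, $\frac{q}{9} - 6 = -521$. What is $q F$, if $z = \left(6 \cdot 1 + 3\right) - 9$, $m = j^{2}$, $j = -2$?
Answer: $0$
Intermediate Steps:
$q = -4635$ ($q = 54 + 9 \left(-521\right) = 54 - 4689 = -4635$)
$m = 4$ ($m = \left(-2\right)^{2} = 4$)
$z = 0$ ($z = \left(6 + 3\right) - 9 = 9 - 9 = 0$)
$F = 0$ ($F = 0 \cdot 4 = 0$)
$q F = \left(-4635\right) 0 = 0$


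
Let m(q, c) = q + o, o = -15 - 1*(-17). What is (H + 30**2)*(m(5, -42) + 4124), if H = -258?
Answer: 2652102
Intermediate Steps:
o = 2 (o = -15 + 17 = 2)
m(q, c) = 2 + q (m(q, c) = q + 2 = 2 + q)
(H + 30**2)*(m(5, -42) + 4124) = (-258 + 30**2)*((2 + 5) + 4124) = (-258 + 900)*(7 + 4124) = 642*4131 = 2652102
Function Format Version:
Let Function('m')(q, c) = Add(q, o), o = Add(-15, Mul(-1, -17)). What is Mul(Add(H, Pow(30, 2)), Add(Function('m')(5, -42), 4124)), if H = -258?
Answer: 2652102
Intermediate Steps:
o = 2 (o = Add(-15, 17) = 2)
Function('m')(q, c) = Add(2, q) (Function('m')(q, c) = Add(q, 2) = Add(2, q))
Mul(Add(H, Pow(30, 2)), Add(Function('m')(5, -42), 4124)) = Mul(Add(-258, Pow(30, 2)), Add(Add(2, 5), 4124)) = Mul(Add(-258, 900), Add(7, 4124)) = Mul(642, 4131) = 2652102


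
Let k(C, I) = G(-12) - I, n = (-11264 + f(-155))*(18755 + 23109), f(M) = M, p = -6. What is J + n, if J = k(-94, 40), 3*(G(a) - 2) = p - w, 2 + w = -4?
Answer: -478045054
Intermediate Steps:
w = -6 (w = -2 - 4 = -6)
G(a) = 2 (G(a) = 2 + (-6 - 1*(-6))/3 = 2 + (-6 + 6)/3 = 2 + (⅓)*0 = 2 + 0 = 2)
n = -478045016 (n = (-11264 - 155)*(18755 + 23109) = -11419*41864 = -478045016)
k(C, I) = 2 - I
J = -38 (J = 2 - 1*40 = 2 - 40 = -38)
J + n = -38 - 478045016 = -478045054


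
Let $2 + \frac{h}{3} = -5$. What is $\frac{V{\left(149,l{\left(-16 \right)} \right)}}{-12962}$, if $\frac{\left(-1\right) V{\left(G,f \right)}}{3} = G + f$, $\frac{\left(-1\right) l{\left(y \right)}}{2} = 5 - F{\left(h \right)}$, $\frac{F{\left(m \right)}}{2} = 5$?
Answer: $\frac{477}{12962} \approx 0.0368$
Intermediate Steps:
$h = -21$ ($h = -6 + 3 \left(-5\right) = -6 - 15 = -21$)
$F{\left(m \right)} = 10$ ($F{\left(m \right)} = 2 \cdot 5 = 10$)
$l{\left(y \right)} = 10$ ($l{\left(y \right)} = - 2 \left(5 - 10\right) = \left(-2\right) \left(-5\right) = 10$)
$V{\left(G,f \right)} = - 3 G - 3 f$ ($V{\left(G,f \right)} = - 3 \left(G + f\right) = - 3 G - 3 f$)
$\frac{V{\left(149,l{\left(-16 \right)} \right)}}{-12962} = \frac{\left(-3\right) 149 - 30}{-12962} = \left(-447 - 30\right) \left(- \frac{1}{12962}\right) = \left(-477\right) \left(- \frac{1}{12962}\right) = \frac{477}{12962}$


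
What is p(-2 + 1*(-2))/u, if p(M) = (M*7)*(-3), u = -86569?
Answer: -12/12367 ≈ -0.00097032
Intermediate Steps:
p(M) = -21*M (p(M) = (7*M)*(-3) = -21*M)
p(-2 + 1*(-2))/u = -21*(-2 + 1*(-2))/(-86569) = -21*(-2 - 2)*(-1/86569) = -21*(-4)*(-1/86569) = 84*(-1/86569) = -12/12367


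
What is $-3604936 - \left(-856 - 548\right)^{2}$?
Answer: $-5576152$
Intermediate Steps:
$-3604936 - \left(-856 - 548\right)^{2} = -3604936 - \left(-1404\right)^{2} = -3604936 - 1971216 = -5576152$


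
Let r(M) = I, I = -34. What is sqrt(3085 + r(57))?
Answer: 3*sqrt(339) ≈ 55.236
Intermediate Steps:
r(M) = -34
sqrt(3085 + r(57)) = sqrt(3085 - 34) = sqrt(3051) = 3*sqrt(339)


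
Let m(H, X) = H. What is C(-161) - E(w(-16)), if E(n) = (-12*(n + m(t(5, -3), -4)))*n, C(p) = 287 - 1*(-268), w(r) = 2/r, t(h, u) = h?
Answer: 8763/16 ≈ 547.69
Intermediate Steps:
C(p) = 555 (C(p) = 287 + 268 = 555)
E(n) = n*(-60 - 12*n) (E(n) = (-12*(n + 5))*n = (-12*(5 + n))*n = (-60 - 12*n)*n = n*(-60 - 12*n))
C(-161) - E(w(-16)) = 555 - (-12)*2/(-16)*(5 + 2/(-16)) = 555 - (-12)*2*(-1/16)*(5 + 2*(-1/16)) = 555 - (-12)*(-1)*(5 - 1/8)/8 = 555 - (-12)*(-1)*39/(8*8) = 555 - 1*117/16 = 555 - 117/16 = 8763/16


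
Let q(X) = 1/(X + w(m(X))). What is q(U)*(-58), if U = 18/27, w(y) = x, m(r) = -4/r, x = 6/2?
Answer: -174/11 ≈ -15.818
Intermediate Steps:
x = 3 (x = 6*(1/2) = 3)
w(y) = 3
U = 2/3 (U = 18*(1/27) = 2/3 ≈ 0.66667)
q(X) = 1/(3 + X) (q(X) = 1/(X + 3) = 1/(3 + X))
q(U)*(-58) = -58/(3 + 2/3) = -58/(11/3) = (3/11)*(-58) = -174/11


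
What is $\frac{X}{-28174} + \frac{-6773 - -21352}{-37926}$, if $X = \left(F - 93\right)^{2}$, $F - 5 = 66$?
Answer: $- \frac{214552465}{534263562} \approx -0.40159$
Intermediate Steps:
$F = 71$ ($F = 5 + 66 = 71$)
$X = 484$ ($X = \left(71 - 93\right)^{2} = \left(-22\right)^{2} = 484$)
$\frac{X}{-28174} + \frac{-6773 - -21352}{-37926} = \frac{484}{-28174} + \frac{-6773 - -21352}{-37926} = 484 \left(- \frac{1}{28174}\right) + \left(-6773 + 21352\right) \left(- \frac{1}{37926}\right) = - \frac{242}{14087} + 14579 \left(- \frac{1}{37926}\right) = - \frac{242}{14087} - \frac{14579}{37926} = - \frac{214552465}{534263562}$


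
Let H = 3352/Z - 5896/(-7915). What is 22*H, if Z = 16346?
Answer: 122907096/5880845 ≈ 20.900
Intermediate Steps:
H = 61453548/64689295 (H = 3352/16346 - 5896/(-7915) = 3352*(1/16346) - 5896*(-1/7915) = 1676/8173 + 5896/7915 = 61453548/64689295 ≈ 0.94998)
22*H = 22*(61453548/64689295) = 122907096/5880845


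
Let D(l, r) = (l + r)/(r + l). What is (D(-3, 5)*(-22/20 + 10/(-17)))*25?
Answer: -1435/34 ≈ -42.206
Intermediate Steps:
D(l, r) = 1 (D(l, r) = (l + r)/(l + r) = 1)
(D(-3, 5)*(-22/20 + 10/(-17)))*25 = (1*(-22/20 + 10/(-17)))*25 = (1*(-22*1/20 + 10*(-1/17)))*25 = (1*(-11/10 - 10/17))*25 = (1*(-287/170))*25 = -287/170*25 = -1435/34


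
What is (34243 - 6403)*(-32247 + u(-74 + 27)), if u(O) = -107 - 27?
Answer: -901487040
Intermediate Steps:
u(O) = -134
(34243 - 6403)*(-32247 + u(-74 + 27)) = (34243 - 6403)*(-32247 - 134) = 27840*(-32381) = -901487040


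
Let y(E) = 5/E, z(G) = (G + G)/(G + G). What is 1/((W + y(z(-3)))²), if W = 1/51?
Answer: 2601/65536 ≈ 0.039688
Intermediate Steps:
z(G) = 1 (z(G) = (2*G)/((2*G)) = (2*G)*(1/(2*G)) = 1)
W = 1/51 ≈ 0.019608
1/((W + y(z(-3)))²) = 1/((1/51 + 5/1)²) = 1/((1/51 + 5*1)²) = 1/((1/51 + 5)²) = 1/((256/51)²) = 1/(65536/2601) = 2601/65536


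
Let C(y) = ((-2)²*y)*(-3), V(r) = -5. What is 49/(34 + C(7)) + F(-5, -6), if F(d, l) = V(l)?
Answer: -299/50 ≈ -5.9800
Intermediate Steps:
F(d, l) = -5
C(y) = -12*y (C(y) = (4*y)*(-3) = -12*y)
49/(34 + C(7)) + F(-5, -6) = 49/(34 - 12*7) - 5 = 49/(34 - 84) - 5 = 49/(-50) - 5 = -1/50*49 - 5 = -49/50 - 5 = -299/50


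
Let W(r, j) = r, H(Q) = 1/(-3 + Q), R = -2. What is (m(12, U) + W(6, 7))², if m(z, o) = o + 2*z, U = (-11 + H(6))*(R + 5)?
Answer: 4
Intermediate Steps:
U = -32 (U = (-11 + 1/(-3 + 6))*(-2 + 5) = (-11 + 1/3)*3 = (-11 + ⅓)*3 = -32/3*3 = -32)
(m(12, U) + W(6, 7))² = ((-32 + 2*12) + 6)² = ((-32 + 24) + 6)² = (-8 + 6)² = (-2)² = 4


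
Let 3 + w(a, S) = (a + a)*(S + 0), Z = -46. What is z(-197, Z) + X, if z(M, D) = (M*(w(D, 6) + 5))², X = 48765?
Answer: 11739771265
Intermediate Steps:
w(a, S) = -3 + 2*S*a (w(a, S) = -3 + (a + a)*(S + 0) = -3 + (2*a)*S = -3 + 2*S*a)
z(M, D) = M²*(2 + 12*D)² (z(M, D) = (M*((-3 + 2*6*D) + 5))² = (M*((-3 + 12*D) + 5))² = (M*(2 + 12*D))² = M²*(2 + 12*D)²)
z(-197, Z) + X = 4*(-197)²*(1 + 6*(-46))² + 48765 = 4*38809*(1 - 276)² + 48765 = 4*38809*(-275)² + 48765 = 4*38809*75625 + 48765 = 11739722500 + 48765 = 11739771265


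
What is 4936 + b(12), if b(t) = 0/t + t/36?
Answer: 14809/3 ≈ 4936.3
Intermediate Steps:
b(t) = t/36 (b(t) = 0 + t*(1/36) = 0 + t/36 = t/36)
4936 + b(12) = 4936 + (1/36)*12 = 4936 + ⅓ = 14809/3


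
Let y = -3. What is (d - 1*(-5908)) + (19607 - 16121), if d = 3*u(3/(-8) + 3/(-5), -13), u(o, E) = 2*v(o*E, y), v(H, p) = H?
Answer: 189401/20 ≈ 9470.0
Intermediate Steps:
u(o, E) = 2*E*o (u(o, E) = 2*(o*E) = 2*(E*o) = 2*E*o)
d = 1521/20 (d = 3*(2*(-13)*(3/(-8) + 3/(-5))) = 3*(2*(-13)*(3*(-⅛) + 3*(-⅕))) = 3*(2*(-13)*(-3/8 - ⅗)) = 3*(2*(-13)*(-39/40)) = 3*(507/20) = 1521/20 ≈ 76.050)
(d - 1*(-5908)) + (19607 - 16121) = (1521/20 - 1*(-5908)) + (19607 - 16121) = (1521/20 + 5908) + 3486 = 119681/20 + 3486 = 189401/20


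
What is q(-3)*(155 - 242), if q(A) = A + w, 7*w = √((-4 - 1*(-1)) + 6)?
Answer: 261 - 87*√3/7 ≈ 239.47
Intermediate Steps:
w = √3/7 (w = √((-4 - 1*(-1)) + 6)/7 = √((-4 + 1) + 6)/7 = √(-3 + 6)/7 = √3/7 ≈ 0.24744)
q(A) = A + √3/7
q(-3)*(155 - 242) = (-3 + √3/7)*(155 - 242) = (-3 + √3/7)*(-87) = 261 - 87*√3/7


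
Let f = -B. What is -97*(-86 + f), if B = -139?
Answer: -5141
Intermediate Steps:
f = 139 (f = -1*(-139) = 139)
-97*(-86 + f) = -97*(-86 + 139) = -97*53 = -5141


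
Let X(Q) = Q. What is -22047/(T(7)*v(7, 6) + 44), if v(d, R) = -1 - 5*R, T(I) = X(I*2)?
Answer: 7349/130 ≈ 56.531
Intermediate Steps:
T(I) = 2*I (T(I) = I*2 = 2*I)
-22047/(T(7)*v(7, 6) + 44) = -22047/((2*7)*(-1 - 5*6) + 44) = -22047/(14*(-1 - 30) + 44) = -22047/(14*(-31) + 44) = -22047/(-434 + 44) = -22047/(-390) = -22047*(-1/390) = 7349/130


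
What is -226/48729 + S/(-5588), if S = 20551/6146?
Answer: -19961593/3812167128 ≈ -0.0052363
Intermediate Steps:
S = 20551/6146 (S = 20551*(1/6146) = 20551/6146 ≈ 3.3438)
-226/48729 + S/(-5588) = -226/48729 + (20551/6146)/(-5588) = -226*1/48729 + (20551/6146)*(-1/5588) = -226/48729 - 20551/34343848 = -19961593/3812167128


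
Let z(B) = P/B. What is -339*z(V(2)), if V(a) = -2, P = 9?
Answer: 3051/2 ≈ 1525.5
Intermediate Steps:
z(B) = 9/B
-339*z(V(2)) = -3051/(-2) = -3051*(-1)/2 = -339*(-9/2) = 3051/2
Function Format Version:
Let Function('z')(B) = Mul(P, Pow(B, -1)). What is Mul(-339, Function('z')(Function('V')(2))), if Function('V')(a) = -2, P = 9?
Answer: Rational(3051, 2) ≈ 1525.5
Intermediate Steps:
Function('z')(B) = Mul(9, Pow(B, -1))
Mul(-339, Function('z')(Function('V')(2))) = Mul(-339, Mul(9, Pow(-2, -1))) = Mul(-339, Mul(9, Rational(-1, 2))) = Mul(-339, Rational(-9, 2)) = Rational(3051, 2)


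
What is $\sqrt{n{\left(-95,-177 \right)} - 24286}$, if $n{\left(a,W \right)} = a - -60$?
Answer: $11 i \sqrt{201} \approx 155.95 i$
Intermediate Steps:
$n{\left(a,W \right)} = 60 + a$ ($n{\left(a,W \right)} = a + 60 = 60 + a$)
$\sqrt{n{\left(-95,-177 \right)} - 24286} = \sqrt{\left(60 - 95\right) - 24286} = \sqrt{-35 - 24286} = \sqrt{-24321} = 11 i \sqrt{201}$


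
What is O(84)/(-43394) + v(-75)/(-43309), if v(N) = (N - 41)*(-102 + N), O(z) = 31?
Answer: -892308187/1879350746 ≈ -0.47480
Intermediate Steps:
v(N) = (-102 + N)*(-41 + N) (v(N) = (-41 + N)*(-102 + N) = (-102 + N)*(-41 + N))
O(84)/(-43394) + v(-75)/(-43309) = 31/(-43394) + (4182 + (-75)**2 - 143*(-75))/(-43309) = 31*(-1/43394) + (4182 + 5625 + 10725)*(-1/43309) = -31/43394 + 20532*(-1/43309) = -31/43394 - 20532/43309 = -892308187/1879350746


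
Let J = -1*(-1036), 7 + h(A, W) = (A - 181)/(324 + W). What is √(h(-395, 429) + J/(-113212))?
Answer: 2*I*√98084871221117/7104053 ≈ 2.7882*I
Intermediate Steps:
h(A, W) = -7 + (-181 + A)/(324 + W) (h(A, W) = -7 + (A - 181)/(324 + W) = -7 + (-181 + A)/(324 + W))
J = 1036
√(h(-395, 429) + J/(-113212)) = √((-2449 - 395 - 7*429)/(324 + 429) + 1036/(-113212)) = √((-2449 - 395 - 3003)/753 + 1036*(-1/113212)) = √((1/753)*(-5847) - 259/28303) = √(-1949/251 - 259/28303) = √(-55227556/7104053) = 2*I*√98084871221117/7104053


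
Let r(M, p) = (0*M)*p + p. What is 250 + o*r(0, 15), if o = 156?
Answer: 2590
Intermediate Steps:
r(M, p) = p (r(M, p) = 0*p + p = 0 + p = p)
250 + o*r(0, 15) = 250 + 156*15 = 250 + 2340 = 2590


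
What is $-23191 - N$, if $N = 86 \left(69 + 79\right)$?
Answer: $-35919$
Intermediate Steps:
$N = 12728$ ($N = 86 \cdot 148 = 12728$)
$-23191 - N = -23191 - 12728 = -35919$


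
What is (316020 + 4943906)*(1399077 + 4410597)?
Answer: 30558455324124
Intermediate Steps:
(316020 + 4943906)*(1399077 + 4410597) = 5259926*5809674 = 30558455324124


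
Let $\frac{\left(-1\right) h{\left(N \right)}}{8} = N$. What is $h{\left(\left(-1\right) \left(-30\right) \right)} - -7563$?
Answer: $7323$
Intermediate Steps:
$h{\left(N \right)} = - 8 N$
$h{\left(\left(-1\right) \left(-30\right) \right)} - -7563 = - 8 \left(\left(-1\right) \left(-30\right)\right) - -7563 = \left(-8\right) 30 + 7563 = -240 + 7563 = 7323$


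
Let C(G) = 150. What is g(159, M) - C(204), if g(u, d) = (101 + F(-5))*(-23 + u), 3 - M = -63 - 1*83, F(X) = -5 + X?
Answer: 12226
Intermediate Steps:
M = 149 (M = 3 - (-63 - 1*83) = 3 - (-63 - 83) = 3 - 1*(-146) = 3 + 146 = 149)
g(u, d) = -2093 + 91*u (g(u, d) = (101 + (-5 - 5))*(-23 + u) = (101 - 10)*(-23 + u) = 91*(-23 + u) = -2093 + 91*u)
g(159, M) - C(204) = (-2093 + 91*159) - 1*150 = (-2093 + 14469) - 150 = 12376 - 150 = 12226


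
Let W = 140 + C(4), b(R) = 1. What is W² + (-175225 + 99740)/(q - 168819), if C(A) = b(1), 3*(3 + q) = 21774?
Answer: 3212129369/161564 ≈ 19881.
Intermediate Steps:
q = 7255 (q = -3 + (⅓)*21774 = -3 + 7258 = 7255)
C(A) = 1
W = 141 (W = 140 + 1 = 141)
W² + (-175225 + 99740)/(q - 168819) = 141² + (-175225 + 99740)/(7255 - 168819) = 19881 - 75485/(-161564) = 19881 - 75485*(-1/161564) = 19881 + 75485/161564 = 3212129369/161564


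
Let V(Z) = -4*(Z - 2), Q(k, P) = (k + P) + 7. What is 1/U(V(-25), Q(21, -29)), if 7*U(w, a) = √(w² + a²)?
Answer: 7*√11665/11665 ≈ 0.064812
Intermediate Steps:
Q(k, P) = 7 + P + k (Q(k, P) = (P + k) + 7 = 7 + P + k)
V(Z) = 8 - 4*Z (V(Z) = -4*(-2 + Z) = 8 - 4*Z)
U(w, a) = √(a² + w²)/7 (U(w, a) = √(w² + a²)/7 = √(a² + w²)/7)
1/U(V(-25), Q(21, -29)) = 1/(√((7 - 29 + 21)² + (8 - 4*(-25))²)/7) = 1/(√((-1)² + (8 + 100)²)/7) = 1/(√(1 + 108²)/7) = 1/(√(1 + 11664)/7) = 1/(√11665/7) = 7*√11665/11665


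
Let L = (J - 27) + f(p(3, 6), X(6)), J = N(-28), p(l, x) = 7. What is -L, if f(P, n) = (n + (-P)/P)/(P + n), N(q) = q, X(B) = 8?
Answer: 818/15 ≈ 54.533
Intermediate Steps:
J = -28
f(P, n) = (-1 + n)/(P + n) (f(P, n) = (n - 1)/(P + n) = (-1 + n)/(P + n))
L = -818/15 (L = (-28 - 27) + (-1 + 8)/(7 + 8) = -55 + 7/15 = -818/15 ≈ -54.533)
-L = -1*(-818/15) = 818/15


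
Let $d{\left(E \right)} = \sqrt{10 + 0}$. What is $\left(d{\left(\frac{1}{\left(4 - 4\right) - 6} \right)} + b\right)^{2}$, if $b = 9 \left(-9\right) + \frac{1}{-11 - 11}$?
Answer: $\frac{3183929}{484} - \frac{1783 \sqrt{10}}{11} \approx 6065.8$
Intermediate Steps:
$b = - \frac{1783}{22}$ ($b = -81 + \frac{1}{-22} = -81 - \frac{1}{22} = - \frac{1783}{22} \approx -81.045$)
$d{\left(E \right)} = \sqrt{10}$
$\left(d{\left(\frac{1}{\left(4 - 4\right) - 6} \right)} + b\right)^{2} = \left(\sqrt{10} - \frac{1783}{22}\right)^{2} = \left(- \frac{1783}{22} + \sqrt{10}\right)^{2}$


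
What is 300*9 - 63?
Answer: 2637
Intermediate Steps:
300*9 - 63 = 2700 - 63 = 2637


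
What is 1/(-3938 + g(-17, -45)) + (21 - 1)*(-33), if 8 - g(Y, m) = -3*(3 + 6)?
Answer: -2575981/3903 ≈ -660.00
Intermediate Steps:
g(Y, m) = 35 (g(Y, m) = 8 - (-3)*(3 + 6) = 8 - (-3)*9 = 8 - 1*(-27) = 8 + 27 = 35)
1/(-3938 + g(-17, -45)) + (21 - 1)*(-33) = 1/(-3938 + 35) + (21 - 1)*(-33) = 1/(-3903) + 20*(-33) = -1/3903 - 660 = -2575981/3903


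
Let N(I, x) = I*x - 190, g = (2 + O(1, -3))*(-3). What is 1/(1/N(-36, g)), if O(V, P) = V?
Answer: 134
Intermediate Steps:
g = -9 (g = (2 + 1)*(-3) = 3*(-3) = -9)
N(I, x) = -190 + I*x
1/(1/N(-36, g)) = 1/(1/(-190 - 36*(-9))) = 1/(1/(-190 + 324)) = 1/(1/134) = 134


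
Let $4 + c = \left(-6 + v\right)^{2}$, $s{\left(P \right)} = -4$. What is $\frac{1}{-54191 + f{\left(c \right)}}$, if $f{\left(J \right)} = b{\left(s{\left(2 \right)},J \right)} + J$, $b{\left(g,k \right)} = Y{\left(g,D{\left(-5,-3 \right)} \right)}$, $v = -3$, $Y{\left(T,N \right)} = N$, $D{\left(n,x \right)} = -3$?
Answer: $- \frac{1}{54117} \approx -1.8478 \cdot 10^{-5}$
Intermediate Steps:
$b{\left(g,k \right)} = -3$
$c = 77$ ($c = -4 + \left(-6 - 3\right)^{2} = -4 + \left(-9\right)^{2} = -4 + 81 = 77$)
$f{\left(J \right)} = -3 + J$
$\frac{1}{-54191 + f{\left(c \right)}} = \frac{1}{-54191 + \left(-3 + 77\right)} = \frac{1}{-54191 + 74} = \frac{1}{-54117} = - \frac{1}{54117}$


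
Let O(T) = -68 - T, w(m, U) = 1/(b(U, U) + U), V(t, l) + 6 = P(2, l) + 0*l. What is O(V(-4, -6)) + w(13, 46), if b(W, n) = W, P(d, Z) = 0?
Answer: -5703/92 ≈ -61.989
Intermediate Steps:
V(t, l) = -6 (V(t, l) = -6 + (0 + 0*l) = -6 + (0 + 0) = -6 + 0 = -6)
w(m, U) = 1/(2*U) (w(m, U) = 1/(U + U) = 1/(2*U))
O(V(-4, -6)) + w(13, 46) = (-68 - 1*(-6)) + (½)/46 = (-68 + 6) + (½)*(1/46) = -62 + 1/92 = -5703/92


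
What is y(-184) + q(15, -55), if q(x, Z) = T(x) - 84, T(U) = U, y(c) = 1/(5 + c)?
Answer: -12352/179 ≈ -69.006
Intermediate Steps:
q(x, Z) = -84 + x (q(x, Z) = x - 84 = -84 + x)
y(-184) + q(15, -55) = 1/(5 - 184) + (-84 + 15) = 1/(-179) - 69 = -1/179 - 69 = -12352/179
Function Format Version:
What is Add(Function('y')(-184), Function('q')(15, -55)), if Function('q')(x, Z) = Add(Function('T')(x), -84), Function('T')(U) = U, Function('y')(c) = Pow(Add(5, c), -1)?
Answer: Rational(-12352, 179) ≈ -69.006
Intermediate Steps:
Function('q')(x, Z) = Add(-84, x) (Function('q')(x, Z) = Add(x, -84) = Add(-84, x))
Add(Function('y')(-184), Function('q')(15, -55)) = Add(Pow(Add(5, -184), -1), Add(-84, 15)) = Add(Pow(-179, -1), -69) = Add(Rational(-1, 179), -69) = Rational(-12352, 179)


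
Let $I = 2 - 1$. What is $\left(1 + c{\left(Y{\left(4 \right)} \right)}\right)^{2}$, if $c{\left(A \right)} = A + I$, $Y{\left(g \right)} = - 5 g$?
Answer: $324$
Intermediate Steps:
$I = 1$ ($I = 2 - 1 = 1$)
$c{\left(A \right)} = 1 + A$ ($c{\left(A \right)} = A + 1 = 1 + A$)
$\left(1 + c{\left(Y{\left(4 \right)} \right)}\right)^{2} = \left(1 + \left(1 - 20\right)\right)^{2} = \left(1 - 19\right)^{2} = \left(-18\right)^{2} = 324$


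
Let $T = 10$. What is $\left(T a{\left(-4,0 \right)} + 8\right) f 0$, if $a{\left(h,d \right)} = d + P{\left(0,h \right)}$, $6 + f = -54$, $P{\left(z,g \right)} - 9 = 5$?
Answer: $0$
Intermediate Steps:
$P{\left(z,g \right)} = 14$ ($P{\left(z,g \right)} = 9 + 5 = 14$)
$f = -60$ ($f = -6 - 54 = -60$)
$a{\left(h,d \right)} = 14 + d$ ($a{\left(h,d \right)} = d + 14 = 14 + d$)
$\left(T a{\left(-4,0 \right)} + 8\right) f 0 = \left(10 \left(14 + 0\right) + 8\right) \left(\left(-60\right) 0\right) = \left(10 \cdot 14 + 8\right) 0 = \left(140 + 8\right) 0 = 148 \cdot 0 = 0$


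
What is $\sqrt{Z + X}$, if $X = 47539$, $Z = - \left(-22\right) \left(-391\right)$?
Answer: $\sqrt{38937} \approx 197.32$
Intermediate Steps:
$Z = -8602$ ($Z = \left(-1\right) 8602 = -8602$)
$\sqrt{Z + X} = \sqrt{-8602 + 47539} = \sqrt{38937}$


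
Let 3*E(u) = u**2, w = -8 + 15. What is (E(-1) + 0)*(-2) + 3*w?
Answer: 61/3 ≈ 20.333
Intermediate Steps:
w = 7
E(u) = u**2/3
(E(-1) + 0)*(-2) + 3*w = ((1/3)*(-1)**2 + 0)*(-2) + 3*7 = ((1/3)*1 + 0)*(-2) + 21 = (1/3 + 0)*(-2) + 21 = (1/3)*(-2) + 21 = -2/3 + 21 = 61/3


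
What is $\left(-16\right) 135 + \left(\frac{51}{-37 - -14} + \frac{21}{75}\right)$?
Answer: $- \frac{1243114}{575} \approx -2161.9$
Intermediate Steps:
$\left(-16\right) 135 + \left(\frac{51}{-37 - -14} + \frac{21}{75}\right) = -2160 + \left(\frac{51}{-37 + 14} + 21 \cdot \frac{1}{75}\right) = -2160 + \left(\frac{51}{-23} + \frac{7}{25}\right) = -2160 + \left(51 \left(- \frac{1}{23}\right) + \frac{7}{25}\right) = -2160 + \left(- \frac{51}{23} + \frac{7}{25}\right) = -2160 - \frac{1114}{575} = - \frac{1243114}{575}$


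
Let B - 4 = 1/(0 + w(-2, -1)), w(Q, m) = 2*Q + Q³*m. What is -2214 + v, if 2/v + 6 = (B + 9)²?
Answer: -6006550/2713 ≈ -2214.0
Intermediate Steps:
w(Q, m) = 2*Q + m*Q³
B = 17/4 (B = 4 + 1/(0 - 2*(2 - 1*(-2)²)) = 4 + 1/(0 - 2*(2 - 1*4)) = 4 + 1/(0 - 2*(2 - 4)) = 4 + 1/(0 - 2*(-2)) = 4 + 1/(0 + 4) = 4 + 1/4 = 4 + ¼ = 17/4 ≈ 4.2500)
v = 32/2713 (v = 2/(-6 + (17/4 + 9)²) = 2/(-6 + (53/4)²) = 2/(-6 + 2809/16) = 2/(2713/16) = 2*(16/2713) = 32/2713 ≈ 0.011795)
-2214 + v = -2214 + 32/2713 = -6006550/2713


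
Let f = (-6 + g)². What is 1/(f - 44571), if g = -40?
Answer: -1/42455 ≈ -2.3554e-5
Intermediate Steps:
f = 2116 (f = (-6 - 40)² = (-46)² = 2116)
1/(f - 44571) = 1/(2116 - 44571) = 1/(-42455) = -1/42455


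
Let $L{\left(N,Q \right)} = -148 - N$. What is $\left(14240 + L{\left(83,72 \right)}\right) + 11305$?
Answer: $25314$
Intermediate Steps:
$\left(14240 + L{\left(83,72 \right)}\right) + 11305 = \left(14240 - 231\right) + 11305 = 14009 + 11305 = 25314$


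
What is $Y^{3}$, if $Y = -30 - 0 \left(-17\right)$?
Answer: $-27000$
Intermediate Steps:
$Y = -30$ ($Y = -30 - 0 = -30 + 0 = -30$)
$Y^{3} = \left(-30\right)^{3} = -27000$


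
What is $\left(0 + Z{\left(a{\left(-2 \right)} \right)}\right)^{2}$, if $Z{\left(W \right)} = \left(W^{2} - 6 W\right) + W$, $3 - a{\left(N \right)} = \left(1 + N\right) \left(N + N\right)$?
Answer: $36$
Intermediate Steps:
$a{\left(N \right)} = 3 - 2 N \left(1 + N\right)$ ($a{\left(N \right)} = 3 - \left(1 + N\right) \left(N + N\right) = 3 - \left(1 + N\right) 2 N = 3 - 2 N \left(1 + N\right)$)
$Z{\left(W \right)} = W^{2} - 5 W$
$\left(0 + Z{\left(a{\left(-2 \right)} \right)}\right)^{2} = \left(0 + \left(3 - -4 - 2 \left(-2\right)^{2}\right) \left(-5 - \left(-7 + 8\right)\right)\right)^{2} = \left(0 + \left(3 + 4 - 8\right) \left(-5 + \left(3 + 4 - 8\right)\right)\right)^{2} = \left(0 - \left(-5 - 1\right)\right)^{2} = \left(0 - -6\right)^{2} = \left(0 + 6\right)^{2} = 6^{2} = 36$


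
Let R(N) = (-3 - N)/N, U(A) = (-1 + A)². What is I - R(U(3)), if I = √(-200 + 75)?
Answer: 7/4 + 5*I*√5 ≈ 1.75 + 11.18*I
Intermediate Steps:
I = 5*I*√5 (I = √(-125) = 5*I*√5 ≈ 11.18*I)
R(N) = (-3 - N)/N
I - R(U(3)) = 5*I*√5 - (-3 - (-1 + 3)²)/((-1 + 3)²) = 5*I*√5 - (-3 - 1*2²)/(2²) = 5*I*√5 - (-3 - 1*4)/4 = 5*I*√5 - (-3 - 4)/4 = 5*I*√5 - (-7)/4 = 5*I*√5 - 1*(-7/4) = 5*I*√5 + 7/4 = 7/4 + 5*I*√5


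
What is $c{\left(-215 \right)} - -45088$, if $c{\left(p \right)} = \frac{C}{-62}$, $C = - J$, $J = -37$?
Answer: $\frac{2795419}{62} \approx 45087.0$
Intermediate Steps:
$C = 37$ ($C = \left(-1\right) \left(-37\right) = 37$)
$c{\left(p \right)} = - \frac{37}{62}$ ($c{\left(p \right)} = \frac{37}{-62} = 37 \left(- \frac{1}{62}\right) = - \frac{37}{62}$)
$c{\left(-215 \right)} - -45088 = - \frac{37}{62} - -45088 = - \frac{37}{62} + 45088 = \frac{2795419}{62}$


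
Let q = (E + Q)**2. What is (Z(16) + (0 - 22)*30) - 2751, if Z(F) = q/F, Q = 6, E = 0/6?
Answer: -13635/4 ≈ -3408.8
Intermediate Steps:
E = 0 (E = 0*(1/6) = 0)
q = 36 (q = (0 + 6)**2 = 6**2 = 36)
Z(F) = 36/F
(Z(16) + (0 - 22)*30) - 2751 = (36/16 + (0 - 22)*30) - 2751 = (36*(1/16) - 22*30) - 2751 = (9/4 - 660) - 2751 = -2631/4 - 2751 = -13635/4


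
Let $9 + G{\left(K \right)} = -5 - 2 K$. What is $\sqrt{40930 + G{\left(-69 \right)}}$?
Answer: $\sqrt{41054} \approx 202.62$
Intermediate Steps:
$G{\left(K \right)} = -14 - 2 K$ ($G{\left(K \right)} = -9 - \left(5 + 2 K\right) = -14 - 2 K$)
$\sqrt{40930 + G{\left(-69 \right)}} = \sqrt{40930 - -124} = \sqrt{40930 + \left(-14 + 138\right)} = \sqrt{40930 + 124} = \sqrt{41054}$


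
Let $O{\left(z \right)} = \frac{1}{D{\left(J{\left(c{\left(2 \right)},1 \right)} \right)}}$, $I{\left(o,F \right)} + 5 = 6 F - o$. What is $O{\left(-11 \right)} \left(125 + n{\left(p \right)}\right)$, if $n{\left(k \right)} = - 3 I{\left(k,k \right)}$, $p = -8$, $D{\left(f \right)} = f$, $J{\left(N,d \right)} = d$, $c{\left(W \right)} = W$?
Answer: $260$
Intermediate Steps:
$I{\left(o,F \right)} = -5 - o + 6 F$ ($I{\left(o,F \right)} = -5 + \left(6 F - o\right) = -5 + \left(- o + 6 F\right) = -5 - o + 6 F$)
$n{\left(k \right)} = 15 - 15 k$ ($n{\left(k \right)} = - 3 \left(-5 - k + 6 k\right) = - 3 \left(-5 + 5 k\right) = 15 - 15 k$)
$O{\left(z \right)} = 1$ ($O{\left(z \right)} = 1^{-1} = 1$)
$O{\left(-11 \right)} \left(125 + n{\left(p \right)}\right) = 1 \left(125 + \left(15 - -120\right)\right) = 1 \left(125 + \left(15 + 120\right)\right) = 1 \left(125 + 135\right) = 1 \cdot 260 = 260$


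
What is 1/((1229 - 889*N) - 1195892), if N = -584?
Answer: -1/675487 ≈ -1.4804e-6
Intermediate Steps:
1/((1229 - 889*N) - 1195892) = 1/((1229 - 889*(-584)) - 1195892) = 1/((1229 + 519176) - 1195892) = 1/(520405 - 1195892) = 1/(-675487) = -1/675487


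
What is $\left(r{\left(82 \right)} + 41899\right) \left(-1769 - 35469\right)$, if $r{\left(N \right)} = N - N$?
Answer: $-1560234962$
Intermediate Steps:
$r{\left(N \right)} = 0$
$\left(r{\left(82 \right)} + 41899\right) \left(-1769 - 35469\right) = \left(0 + 41899\right) \left(-1769 - 35469\right) = 41899 \left(-37238\right) = -1560234962$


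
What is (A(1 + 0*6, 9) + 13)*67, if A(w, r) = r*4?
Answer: 3283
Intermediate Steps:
A(w, r) = 4*r
(A(1 + 0*6, 9) + 13)*67 = (4*9 + 13)*67 = (36 + 13)*67 = 49*67 = 3283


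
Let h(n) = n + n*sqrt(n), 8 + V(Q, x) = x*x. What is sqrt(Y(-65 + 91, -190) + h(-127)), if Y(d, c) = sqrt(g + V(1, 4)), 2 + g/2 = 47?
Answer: sqrt(-127 + 7*sqrt(2) - 127*I*sqrt(127)) ≈ 25.68 - 27.867*I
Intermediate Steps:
V(Q, x) = -8 + x**2 (V(Q, x) = -8 + x*x = -8 + x**2)
g = 90 (g = -4 + 2*47 = -4 + 94 = 90)
h(n) = n + n**(3/2)
Y(d, c) = 7*sqrt(2) (Y(d, c) = sqrt(90 + (-8 + 4**2)) = sqrt(90 + (-8 + 16)) = sqrt(90 + 8) = sqrt(98) = 7*sqrt(2))
sqrt(Y(-65 + 91, -190) + h(-127)) = sqrt(7*sqrt(2) + (-127 + (-127)**(3/2))) = sqrt(7*sqrt(2) + (-127 - 127*I*sqrt(127))) = sqrt(-127 + 7*sqrt(2) - 127*I*sqrt(127))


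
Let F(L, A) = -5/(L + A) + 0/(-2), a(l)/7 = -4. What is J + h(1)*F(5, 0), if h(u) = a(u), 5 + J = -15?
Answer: 8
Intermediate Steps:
a(l) = -28 (a(l) = 7*(-4) = -28)
J = -20 (J = -5 - 15 = -20)
F(L, A) = -5/(A + L) (F(L, A) = -5/(A + L) + 0*(-½) = -5/(A + L) + 0 = -5/(A + L))
h(u) = -28
J + h(1)*F(5, 0) = -20 - (-140)/(0 + 5) = -20 - (-140)/5 = -20 - 28*(-1) = -20 + 28 = 8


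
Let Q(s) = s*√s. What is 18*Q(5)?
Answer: 90*√5 ≈ 201.25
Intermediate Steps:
Q(s) = s^(3/2)
18*Q(5) = 18*5^(3/2) = 18*(5*√5) = 90*√5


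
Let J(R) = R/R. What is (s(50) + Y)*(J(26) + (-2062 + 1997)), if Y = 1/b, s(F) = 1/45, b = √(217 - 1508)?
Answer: -64/45 + 64*I*√1291/1291 ≈ -1.4222 + 1.7812*I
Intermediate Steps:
J(R) = 1
b = I*√1291 (b = √(-1291) = I*√1291 ≈ 35.93*I)
s(F) = 1/45
Y = -I*√1291/1291 (Y = 1/(I*√1291) = -I*√1291/1291 ≈ -0.027832*I)
(s(50) + Y)*(J(26) + (-2062 + 1997)) = (1/45 - I*√1291/1291)*(1 + (-2062 + 1997)) = (1/45 - I*√1291/1291)*(1 - 65) = (1/45 - I*√1291/1291)*(-64) = -64/45 + 64*I*√1291/1291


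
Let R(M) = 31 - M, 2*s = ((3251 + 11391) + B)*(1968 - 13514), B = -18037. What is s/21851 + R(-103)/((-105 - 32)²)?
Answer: 367862846649/410121419 ≈ 896.96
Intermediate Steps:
s = 19599335 (s = (((3251 + 11391) - 18037)*(1968 - 13514))/2 = ((14642 - 18037)*(-11546))/2 = (-3395*(-11546))/2 = (½)*39198670 = 19599335)
s/21851 + R(-103)/((-105 - 32)²) = 19599335/21851 + (31 - 1*(-103))/((-105 - 32)²) = 19599335*(1/21851) + (31 + 103)/((-137)²) = 19599335/21851 + 134/18769 = 367862846649/410121419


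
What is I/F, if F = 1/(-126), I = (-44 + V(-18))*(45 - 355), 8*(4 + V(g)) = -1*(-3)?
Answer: -3720465/2 ≈ -1.8602e+6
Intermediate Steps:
V(g) = -29/8 (V(g) = -4 + (-1*(-3))/8 = -4 + (1/8)*3 = -4 + 3/8 = -29/8)
I = 59055/4 (I = (-44 - 29/8)*(45 - 355) = -381/8*(-310) = 59055/4 ≈ 14764.)
F = -1/126 ≈ -0.0079365
I/F = 59055/(4*(-1/126)) = (59055/4)*(-126) = -3720465/2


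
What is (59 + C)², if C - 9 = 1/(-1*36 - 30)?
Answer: 20133169/4356 ≈ 4621.9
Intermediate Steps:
C = 593/66 (C = 9 + 1/(-1*36 - 30) = 9 + 1/(-36 - 30) = 9 + 1/(-66) = 9 - 1/66 = 593/66 ≈ 8.9848)
(59 + C)² = (59 + 593/66)² = (4487/66)² = 20133169/4356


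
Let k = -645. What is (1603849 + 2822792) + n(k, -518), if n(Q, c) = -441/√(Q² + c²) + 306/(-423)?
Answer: 208052093/47 - 441*√684349/684349 ≈ 4.4266e+6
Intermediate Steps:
n(Q, c) = -34/47 - 441/√(Q² + c²) (n(Q, c) = -441/√(Q² + c²) + 306*(-1/423) = -441/√(Q² + c²) - 34/47 = -34/47 - 441/√(Q² + c²))
(1603849 + 2822792) + n(k, -518) = (1603849 + 2822792) + (-34/47 - 441/√((-645)² + (-518)²)) = 4426641 + (-34/47 - 441/√(416025 + 268324)) = 4426641 + (-34/47 - 441*√684349/684349) = 208052093/47 - 441*√684349/684349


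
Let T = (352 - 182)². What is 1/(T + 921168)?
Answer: 1/950068 ≈ 1.0526e-6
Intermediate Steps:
T = 28900 (T = 170² = 28900)
1/(T + 921168) = 1/(28900 + 921168) = 1/950068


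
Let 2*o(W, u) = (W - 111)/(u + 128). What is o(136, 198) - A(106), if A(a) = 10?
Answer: -6495/652 ≈ -9.9617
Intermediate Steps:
o(W, u) = (-111 + W)/(2*(128 + u)) (o(W, u) = ((W - 111)/(u + 128))/2 = ((-111 + W)/(128 + u))/2 = (-111 + W)/(2*(128 + u)))
o(136, 198) - A(106) = (-111 + 136)/(2*(128 + 198)) - 1*10 = (1/2)*25/326 - 10 = (1/2)*(1/326)*25 - 10 = 25/652 - 10 = -6495/652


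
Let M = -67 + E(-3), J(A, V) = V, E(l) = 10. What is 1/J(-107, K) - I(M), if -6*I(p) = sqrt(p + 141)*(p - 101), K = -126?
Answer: -1/126 - 158*sqrt(21)/3 ≈ -241.36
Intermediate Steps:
M = -57 (M = -67 + 10 = -57)
I(p) = -sqrt(141 + p)*(-101 + p)/6 (I(p) = -sqrt(p + 141)*(p - 101)/6 = -sqrt(141 + p)*(-101 + p)/6)
1/J(-107, K) - I(M) = 1/(-126) - sqrt(141 - 57)*(101 - 1*(-57))/6 = -1/126 - sqrt(84)*(101 + 57)/6 = -1/126 - 2*sqrt(21)*158/6 = -1/126 - 158*sqrt(21)/3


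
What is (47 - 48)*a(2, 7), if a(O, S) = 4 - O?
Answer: -2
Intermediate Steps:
(47 - 48)*a(2, 7) = (47 - 48)*(4 - 1*2) = -(4 - 2) = -1*2 = -2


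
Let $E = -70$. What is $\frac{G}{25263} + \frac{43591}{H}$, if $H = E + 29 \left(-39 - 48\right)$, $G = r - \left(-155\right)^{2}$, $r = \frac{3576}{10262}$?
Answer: $- \frac{5970099903514}{336116206629} \approx -17.762$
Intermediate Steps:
$r = \frac{1788}{5131}$ ($r = 3576 \cdot \frac{1}{10262} = \frac{1788}{5131} \approx 0.34847$)
$G = - \frac{123270487}{5131}$ ($G = \frac{1788}{5131} - \left(-155\right)^{2} = \frac{1788}{5131} - 24025 = - \frac{123270487}{5131} \approx -24025.0$)
$H = -2593$ ($H = -70 + 29 \left(-39 - 48\right) = -70 + 29 \left(-87\right) = -70 - 2523 = -2593$)
$\frac{G}{25263} + \frac{43591}{H} = - \frac{123270487}{5131 \cdot 25263} + \frac{43591}{-2593} = \left(- \frac{123270487}{5131}\right) \frac{1}{25263} + 43591 \left(- \frac{1}{2593}\right) = - \frac{123270487}{129624453} - \frac{43591}{2593} = - \frac{5970099903514}{336116206629}$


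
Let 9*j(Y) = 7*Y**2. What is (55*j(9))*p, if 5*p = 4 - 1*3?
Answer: 693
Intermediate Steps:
p = 1/5 (p = (4 - 1*3)/5 = (4 - 3)/5 = (1/5)*1 = 1/5 ≈ 0.20000)
j(Y) = 7*Y**2/9 (j(Y) = (7*Y**2)/9 = 7*Y**2/9)
(55*j(9))*p = (55*((7/9)*9**2))*(1/5) = (55*((7/9)*81))*(1/5) = (55*63)*(1/5) = 3465*(1/5) = 693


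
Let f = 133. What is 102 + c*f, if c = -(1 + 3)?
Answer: -430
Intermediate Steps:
c = -4 (c = -1*4 = -4)
102 + c*f = 102 - 4*133 = 102 - 532 = -430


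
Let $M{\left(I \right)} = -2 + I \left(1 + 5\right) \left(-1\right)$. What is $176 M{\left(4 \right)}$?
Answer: $-4576$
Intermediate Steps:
$M{\left(I \right)} = -2 - 6 I$ ($M{\left(I \right)} = -2 + I 6 \left(-1\right) = -2 + 6 I \left(-1\right) = -2 - 6 I$)
$176 M{\left(4 \right)} = 176 \left(-2 - 24\right) = 176 \left(-26\right) = -4576$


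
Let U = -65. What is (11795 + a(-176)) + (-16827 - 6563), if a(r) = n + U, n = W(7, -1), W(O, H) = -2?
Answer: -11662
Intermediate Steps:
n = -2
a(r) = -67 (a(r) = -2 - 65 = -67)
(11795 + a(-176)) + (-16827 - 6563) = (11795 - 67) + (-16827 - 6563) = 11728 - 23390 = -11662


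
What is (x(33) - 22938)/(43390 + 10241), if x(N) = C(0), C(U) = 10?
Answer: -22928/53631 ≈ -0.42751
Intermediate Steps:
x(N) = 10
(x(33) - 22938)/(43390 + 10241) = (10 - 22938)/(43390 + 10241) = -22928/53631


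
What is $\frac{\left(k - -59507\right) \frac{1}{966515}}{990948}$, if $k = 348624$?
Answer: $\frac{408131}{957766106220} \approx 4.2613 \cdot 10^{-7}$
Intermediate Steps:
$\frac{\left(k - -59507\right) \frac{1}{966515}}{990948} = \frac{\left(348624 - -59507\right) \frac{1}{966515}}{990948} = \left(348624 + 59507\right) \frac{1}{966515} \cdot \frac{1}{990948} = 408131 \cdot \frac{1}{966515} \cdot \frac{1}{990948} = \frac{408131}{966515} \cdot \frac{1}{990948} = \frac{408131}{957766106220}$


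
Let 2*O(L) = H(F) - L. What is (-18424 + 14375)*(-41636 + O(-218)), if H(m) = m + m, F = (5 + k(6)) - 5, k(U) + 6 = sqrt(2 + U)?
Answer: 168167117 - 8098*sqrt(2) ≈ 1.6816e+8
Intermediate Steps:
k(U) = -6 + sqrt(2 + U)
F = -6 + 2*sqrt(2) (F = (5 + (-6 + sqrt(2 + 6))) - 5 = (5 + (-6 + sqrt(8))) - 5 = (5 + (-6 + 2*sqrt(2))) - 5 = (-1 + 2*sqrt(2)) - 5 = -6 + 2*sqrt(2) ≈ -3.1716)
H(m) = 2*m
O(L) = -6 + 2*sqrt(2) - L/2 (O(L) = (2*(-6 + 2*sqrt(2)) - L)/2 = ((-12 + 4*sqrt(2)) - L)/2 = (-12 - L + 4*sqrt(2))/2 = -6 + 2*sqrt(2) - L/2)
(-18424 + 14375)*(-41636 + O(-218)) = (-18424 + 14375)*(-41636 + (-6 + 2*sqrt(2) - 1/2*(-218))) = -4049*(-41636 + (-6 + 2*sqrt(2) + 109)) = -4049*(-41636 + (103 + 2*sqrt(2))) = -4049*(-41533 + 2*sqrt(2)) = 168167117 - 8098*sqrt(2)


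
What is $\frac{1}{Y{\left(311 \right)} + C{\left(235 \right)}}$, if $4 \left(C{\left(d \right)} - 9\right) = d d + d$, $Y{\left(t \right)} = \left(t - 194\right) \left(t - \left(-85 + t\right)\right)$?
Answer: $\frac{1}{23819} \approx 4.1983 \cdot 10^{-5}$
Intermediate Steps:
$Y{\left(t \right)} = -16490 + 85 t$ ($Y{\left(t \right)} = \left(-194 + t\right) 85 = -16490 + 85 t$)
$C{\left(d \right)} = 9 + \frac{d}{4} + \frac{d^{2}}{4}$ ($C{\left(d \right)} = 9 + \frac{d d + d}{4} = 9 + \frac{d^{2} + d}{4} = 9 + \frac{d + d^{2}}{4} = 9 + \left(\frac{d}{4} + \frac{d^{2}}{4}\right) = 9 + \frac{d}{4} + \frac{d^{2}}{4}$)
$\frac{1}{Y{\left(311 \right)} + C{\left(235 \right)}} = \frac{1}{\left(-16490 + 85 \cdot 311\right) + \left(9 + \frac{1}{4} \cdot 235 + \frac{235^{2}}{4}\right)} = \frac{1}{\left(-16490 + 26435\right) + \left(9 + \frac{235}{4} + \frac{1}{4} \cdot 55225\right)} = \frac{1}{9945 + \left(9 + \frac{235}{4} + \frac{55225}{4}\right)} = \frac{1}{9945 + 13874} = \frac{1}{23819}$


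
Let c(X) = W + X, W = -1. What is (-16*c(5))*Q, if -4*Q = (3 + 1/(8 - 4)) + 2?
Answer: 84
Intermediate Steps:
Q = -21/16 (Q = -((3 + 1/(8 - 4)) + 2)/4 = -((3 + 1/4) + 2)/4 = -((3 + ¼) + 2)/4 = -(13/4 + 2)/4 = -¼*21/4 = -21/16 ≈ -1.3125)
c(X) = -1 + X
(-16*c(5))*Q = -16*(-1 + 5)*(-21/16) = -16*4*(-21/16) = -64*(-21/16) = 84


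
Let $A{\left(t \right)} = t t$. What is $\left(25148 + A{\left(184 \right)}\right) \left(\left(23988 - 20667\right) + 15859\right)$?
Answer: $1131696720$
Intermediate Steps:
$A{\left(t \right)} = t^{2}$
$\left(25148 + A{\left(184 \right)}\right) \left(\left(23988 - 20667\right) + 15859\right) = \left(25148 + 184^{2}\right) \left(\left(23988 - 20667\right) + 15859\right) = \left(25148 + 33856\right) \left(\left(23988 - 20667\right) + 15859\right) = 59004 \left(3321 + 15859\right) = 59004 \cdot 19180 = 1131696720$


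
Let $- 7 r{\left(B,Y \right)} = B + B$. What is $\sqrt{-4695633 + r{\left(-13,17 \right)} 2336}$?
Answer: $\frac{i \sqrt{229660865}}{7} \approx 2164.9 i$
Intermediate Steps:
$r{\left(B,Y \right)} = - \frac{2 B}{7}$ ($r{\left(B,Y \right)} = - \frac{B + B}{7} = - \frac{2 B}{7}$)
$\sqrt{-4695633 + r{\left(-13,17 \right)} 2336} = \sqrt{-4695633 + \left(- \frac{2}{7}\right) \left(-13\right) 2336} = \sqrt{-4695633 + \frac{26}{7} \cdot 2336} = \sqrt{-4695633 + \frac{60736}{7}} = \sqrt{- \frac{32808695}{7}} = \frac{i \sqrt{229660865}}{7}$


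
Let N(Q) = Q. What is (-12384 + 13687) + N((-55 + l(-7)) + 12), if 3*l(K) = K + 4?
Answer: 1259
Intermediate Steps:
l(K) = 4/3 + K/3 (l(K) = (K + 4)/3 = (4 + K)/3 = 4/3 + K/3)
(-12384 + 13687) + N((-55 + l(-7)) + 12) = (-12384 + 13687) + ((-55 + (4/3 + (⅓)*(-7))) + 12) = 1303 + ((-55 + (4/3 - 7/3)) + 12) = 1303 + ((-55 - 1) + 12) = 1303 + (-56 + 12) = 1303 - 44 = 1259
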